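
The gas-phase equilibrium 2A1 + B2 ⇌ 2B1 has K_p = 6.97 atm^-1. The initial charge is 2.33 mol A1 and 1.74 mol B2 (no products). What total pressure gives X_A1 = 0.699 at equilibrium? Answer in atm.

Basis: 2.33 mol A1 initially; let X = conversion of A1. Extent ξ = 1.17X.
Mole table: n_A1 = 2.33 − 2.33X; n_B2 = 1.74 − 1.17X; n_B1 = 2.33X.
n_T = Σnᵢ = 4.07 − 1.17X.
K_p = p_B1^2 / (p_A1^2 p_B2) with p_i = (n_i/n_T)·P.
At X = 0.699: the mole-fraction product g(X) = Π y_i^ν_i = 18.97. Since K_p = g(X)·P^{-1}, P = (g/K_p)^(1/1) = (18.97/6.97)^(1/1) = 2.72 atm.

P = 2.72 atm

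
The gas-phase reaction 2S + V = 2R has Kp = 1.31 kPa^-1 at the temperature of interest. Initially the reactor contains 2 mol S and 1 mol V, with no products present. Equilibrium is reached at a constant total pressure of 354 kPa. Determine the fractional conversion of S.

X = 0.850

Basis: 2 mol S initially; let X = conversion of S. Extent ξ = X.
Mole table: n_S = 2 − 2X; n_V = 1 − X; n_R = 2X.
n_T = Σnᵢ = 3 − X.
y_i = n_i/n_T, p_i = y_i·P. Kp = p_R^2 / (p_S^2 p_V).
Setting this equal to 1.31 kPa^-1 and taking the physical root (0 < X < 1) gives X = 0.850.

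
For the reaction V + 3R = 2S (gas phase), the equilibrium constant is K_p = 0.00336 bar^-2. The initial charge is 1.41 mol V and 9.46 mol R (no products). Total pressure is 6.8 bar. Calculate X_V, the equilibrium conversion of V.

X = 0.318

Let X = conversion of V (basis 1.41 mol V); extent of reaction ξ = 1.41X.
At extent ξ: n_V = 1.41 − 1.41X; n_R = 9.46 − 4.23X; n_S = 2.82X.
n_T = Σnᵢ = 10.9 − 2.82X.
With p_i = (n_i/n_T)P, K_p = p_S^2 / (p_V p_R^3).
Substituting and setting equal to 0.00336 bar^-2 gives a polynomial in X; the root in (0,1) is X = 0.318.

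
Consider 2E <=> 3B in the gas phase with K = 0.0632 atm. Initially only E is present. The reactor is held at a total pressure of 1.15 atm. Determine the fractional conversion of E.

X = 0.222

Basis: 1 mol E initially; let X = conversion of E. Extent ξ = 0.5X.
Mole table: n_E = 1 − X; n_B = 1.5X.
Total moles n_T = 1 + 0.5X.
Mole fractions y_i = n_i/n_T; K = p_B^3 / (p_E^2) with p_i = y_i·P.
Equating to 0.0632 atm and solving on 0 < X < 1: X = 0.222.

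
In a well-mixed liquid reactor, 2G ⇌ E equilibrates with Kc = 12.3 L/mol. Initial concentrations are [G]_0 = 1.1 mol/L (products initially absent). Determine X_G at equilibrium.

X = 0.825

Let X = conversion of G; extent ξ = 1.1X/2 mol/L.
Concentrations: [G] = 1.1 − 1.1X; [E] = 0.55X.
Kc = [E] / ([G]^2).
Equating to 12.3 L/mol: the physical root is X = 0.825.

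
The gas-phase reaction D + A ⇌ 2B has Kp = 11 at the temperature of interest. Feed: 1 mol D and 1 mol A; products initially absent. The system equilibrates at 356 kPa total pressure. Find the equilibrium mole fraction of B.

y_B = 0.624

Take 1 mol D as basis and let X be its fractional conversion, so ξ = X.
At extent ξ: n_D = 1 − X; n_A = 1 − X; n_B = 2X.
n_T stays at 2 (no change in mole number).
y_i = n_i/n_T, p_i = y_i·P. Kp = p_B^2 / (p_D p_A).
Substituting and setting equal to 11 gives a polynomial in X; the root in (0,1) is X = 0.624.
Then n_B = 1.25, n_T = 2, so y_B = 0.624.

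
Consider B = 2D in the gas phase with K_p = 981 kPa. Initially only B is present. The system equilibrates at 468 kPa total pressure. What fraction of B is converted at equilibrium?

Let X = conversion of B (basis 1 mol B); extent of reaction ξ = X.
At extent ξ: n_B = 1 − X; n_D = 2X.
n_T = Σnᵢ = 1 + X.
With p_i = (n_i/n_T)P, K_p = p_D^2 / (p_B).
Substituting and setting equal to 981 kPa gives a polynomial in X; the root in (0,1) is X = 0.586.

X = 0.586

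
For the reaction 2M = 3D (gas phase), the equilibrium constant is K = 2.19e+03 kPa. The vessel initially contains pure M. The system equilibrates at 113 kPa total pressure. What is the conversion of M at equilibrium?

Basis: 1 mol M initially; let X = conversion of M. Extent ξ = 0.5X.
Mole table: n_M = 1 − X; n_D = 1.5X.
Summing: n_T = 1 + 0.5X.
y_i = n_i/n_T, p_i = y_i·P. K = p_D^3 / (p_M^2).
Substituting and setting equal to 2.19e+03 kPa gives a polynomial in X; the root in (0,1) is X = 0.763.

X = 0.763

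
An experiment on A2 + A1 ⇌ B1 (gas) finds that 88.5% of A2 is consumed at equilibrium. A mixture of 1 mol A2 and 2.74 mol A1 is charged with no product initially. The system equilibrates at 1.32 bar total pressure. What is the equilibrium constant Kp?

Let X = conversion of A2 (basis 1 mol A2); extent of reaction ξ = X.
At extent ξ: n_A2 = 1 − X; n_A1 = 2.74 − X; n_B1 = X.
n_T = Σnᵢ = 3.74 − X.
At X = 0.885: n_A2 = 0.115, n_A1 = 1.86, n_B1 = 0.885, n_T = 2.86.
p_i = (n_i/n_T)·P. Kp = p_B1 / (p_A2 p_A1) = 8.97 bar^-1.

Kp = 8.97 bar^-1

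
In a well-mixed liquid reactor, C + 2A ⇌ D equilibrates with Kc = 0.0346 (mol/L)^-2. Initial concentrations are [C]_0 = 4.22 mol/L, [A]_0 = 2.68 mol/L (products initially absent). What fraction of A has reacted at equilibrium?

X = 0.322

Let X = conversion of A; extent ξ = 2.68X/2 mol/L.
Concentrations: [C] = 4.22 − 1.34X; [A] = 2.68 − 2.68X; [D] = 1.34X.
Kc = [D] / ([C] [A]^2).
Setting equal to 0.0346 and solving for X on (0,1) gives X = 0.322.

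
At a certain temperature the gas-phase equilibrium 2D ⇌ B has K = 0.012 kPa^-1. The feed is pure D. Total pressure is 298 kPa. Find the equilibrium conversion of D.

Basis: 1 mol D initially; let X = conversion of D. Extent ξ = 0.5X.
Mole table: n_D = 1 − X; n_B = 0.5X.
Total moles n_T = 1 − 0.5X.
With p_i = (n_i/n_T)P, K = p_B / (p_D^2).
Setting this equal to 0.012 kPa^-1 and taking the physical root (0 < X < 1) gives X = 0.744.

X = 0.744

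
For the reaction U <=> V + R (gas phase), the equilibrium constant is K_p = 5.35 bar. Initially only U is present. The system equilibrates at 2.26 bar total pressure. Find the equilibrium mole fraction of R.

y_R = 0.456

Basis: 1 mol U initially; let X = conversion of U. Extent ξ = X.
Species balance: n_U = 1 − X; n_V = X; n_R = X.
n_T = Σnᵢ = 1 + X.
y_i = n_i/n_T, p_i = y_i·P. K_p = p_V p_R / (p_U).
This yields a degree-2 equation in X; solving on (0,1), X = 0.838.
Then n_R = 0.838, n_T = 1.84, so y_R = 0.456.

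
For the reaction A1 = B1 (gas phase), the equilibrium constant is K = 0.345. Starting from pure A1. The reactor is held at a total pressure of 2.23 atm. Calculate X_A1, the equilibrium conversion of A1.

X = 0.257

Take 1 mol A1 as basis and let X be its fractional conversion, so ξ = X.
Moles: n_A1 = 1 − X; n_B1 = X.
Total moles n_T = 1 (Δν = 0, constant).
With p_i = (n_i/n_T)P, K = p_B1 / (p_A1).
Substituting and setting equal to 0.345 gives a polynomial in X; the root in (0,1) is X = 0.257.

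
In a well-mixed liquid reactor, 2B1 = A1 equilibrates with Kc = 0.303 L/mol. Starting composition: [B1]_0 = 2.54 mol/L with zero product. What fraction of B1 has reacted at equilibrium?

X = 0.456

Let X = conversion of B1; extent ξ = 2.54X/2 mol/L.
Concentrations: [B1] = 2.54 − 2.54X; [A1] = 1.27X.
Kc = [A1] / ([B1]^2).
Solving Kc = 0.303 for X ∈ (0,1): X = 0.456.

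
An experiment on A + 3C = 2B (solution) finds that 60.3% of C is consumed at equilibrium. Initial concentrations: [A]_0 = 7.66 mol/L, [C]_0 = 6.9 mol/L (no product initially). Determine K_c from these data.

K_c = 0.0597 (mol/L)^-2

Let X = conversion of C.
Concentrations: [A] = 7.66 − 2.3X; [C] = 6.9 − 6.9X; [B] = 4.6X.
At X = 0.603: [A] = 6.27, [C] = 2.74, [B] = 2.77.
K_c = [B]^2 / ([A] [C]^3) = 0.0597 (mol/L)^-2.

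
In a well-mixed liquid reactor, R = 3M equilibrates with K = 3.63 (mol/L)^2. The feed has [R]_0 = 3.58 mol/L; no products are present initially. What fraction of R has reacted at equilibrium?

X = 0.203

Let X = conversion of R; extent ξ = 3.58·X mol/L.
Concentrations: [R] = 3.58 − 3.58X; [M] = 10.7X.
K = [M]^3 / ([R]).
Equating to 3.63 (mol/L)^2: the physical root is X = 0.203.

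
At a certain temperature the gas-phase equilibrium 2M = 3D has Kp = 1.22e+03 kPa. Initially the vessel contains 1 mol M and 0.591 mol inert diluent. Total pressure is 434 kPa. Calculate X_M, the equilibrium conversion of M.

X = 0.616

Let X = conversion of M (basis 1 mol M); extent of reaction ξ = 0.5X.
Species balance: n_M = 1 − X; n_D = 1.5X; n_I = 0.591 (inert).
n_T = Σnᵢ = 1.59 + 0.5X.
y_i = n_i/n_T, p_i = y_i·P. Kp = p_D^3 / (p_M^2).
Setting this equal to 1.22e+03 kPa and taking the physical root (0 < X < 1) gives X = 0.616.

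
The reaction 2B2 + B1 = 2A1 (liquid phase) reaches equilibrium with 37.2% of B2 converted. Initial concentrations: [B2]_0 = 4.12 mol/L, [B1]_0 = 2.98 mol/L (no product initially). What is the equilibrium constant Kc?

Kc = 0.159 L/mol

Let X = conversion of B2.
Concentrations: [B2] = 4.12 − 4.12X; [B1] = 2.98 − 2.06X; [A1] = 4.12X.
At X = 0.372: [B2] = 2.59, [B1] = 2.21, [A1] = 1.53.
Kc = [A1]^2 / ([B2]^2 [B1]) = 0.159 L/mol.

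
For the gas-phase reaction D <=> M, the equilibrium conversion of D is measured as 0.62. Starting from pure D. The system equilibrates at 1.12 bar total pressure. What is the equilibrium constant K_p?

Basis: 1 mol D initially; let X = conversion of D. Extent ξ = X.
Mole table: n_D = 1 − X; n_M = X.
n_T stays at 1 (no change in mole number).
At X = 0.62: n_D = 0.38, n_M = 0.62, n_T = 1.
p_i = (n_i/n_T)·P. K_p = p_M / (p_D) = 1.63.

K_p = 1.63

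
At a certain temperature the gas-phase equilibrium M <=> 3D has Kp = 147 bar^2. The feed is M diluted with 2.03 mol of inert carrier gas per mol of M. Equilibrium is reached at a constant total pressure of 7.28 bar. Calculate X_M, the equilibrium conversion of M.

Let X = conversion of M (basis 1 mol M); extent of reaction ξ = X.
Species balance: n_M = 1 − X; n_D = 3X; n_I = 2.03 (inert).
n_T = Σnᵢ = 3.03 + 2X.
y_i = n_i/n_T, p_i = y_i·P. Kp = p_D^3 / (p_M).
This yields a degree-3 equation in X; solving on (0,1), X = 0.780.

X = 0.780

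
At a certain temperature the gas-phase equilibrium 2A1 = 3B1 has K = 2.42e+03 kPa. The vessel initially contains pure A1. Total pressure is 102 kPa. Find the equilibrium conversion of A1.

X = 0.780

Basis: 1 mol A1 initially; let X = conversion of A1. Extent ξ = 0.5X.
At extent ξ: n_A1 = 1 − X; n_B1 = 1.5X.
Total moles n_T = 1 + 0.5X.
With p_i = (n_i/n_T)P, K = p_B1^3 / (p_A1^2).
Setting this equal to 2.42e+03 kPa and taking the physical root (0 < X < 1) gives X = 0.780.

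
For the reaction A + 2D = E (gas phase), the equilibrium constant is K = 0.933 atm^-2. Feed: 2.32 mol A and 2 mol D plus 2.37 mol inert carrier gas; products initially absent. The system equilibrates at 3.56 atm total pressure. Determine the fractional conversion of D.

X = 0.548

Basis: 2 mol D initially; let X = conversion of D. Extent ξ = X.
At extent ξ: n_A = 2.32 − X; n_D = 2 − 2X; n_E = X; n_I = 2.37 (inert).
Summing: n_T = 6.69 − 2X.
Mole fractions y_i = n_i/n_T; K = p_E / (p_A p_D^2) with p_i = y_i·P.
Equating to 0.933 atm^-2 and solving on 0 < X < 1: X = 0.548.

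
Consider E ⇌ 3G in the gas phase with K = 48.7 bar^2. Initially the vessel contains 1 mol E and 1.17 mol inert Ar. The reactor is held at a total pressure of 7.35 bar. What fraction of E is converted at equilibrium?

Basis: 1 mol E initially; let X = conversion of E. Extent ξ = X.
At extent ξ: n_E = 1 − X; n_G = 3X; n_I = 1.17 (inert).
Summing: n_T = 2.17 + 2X.
Mole fractions y_i = n_i/n_T; K = p_G^3 / (p_E) with p_i = y_i·P.
This yields a degree-3 equation in X; solving on (0,1), X = 0.545.

X = 0.545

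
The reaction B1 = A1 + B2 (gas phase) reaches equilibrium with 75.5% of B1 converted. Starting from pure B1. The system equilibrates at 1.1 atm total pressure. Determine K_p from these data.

Let X = conversion of B1 (basis 1 mol B1); extent of reaction ξ = X.
Species balance: n_B1 = 1 − X; n_A1 = X; n_B2 = X.
Summing: n_T = 1 + X.
At X = 0.755: n_B1 = 0.245, n_A1 = 0.755, n_B2 = 0.755, n_T = 1.75.
p_i = (n_i/n_T)·P. K_p = p_A1 p_B2 / (p_B1) = 1.46 atm.

K_p = 1.46 atm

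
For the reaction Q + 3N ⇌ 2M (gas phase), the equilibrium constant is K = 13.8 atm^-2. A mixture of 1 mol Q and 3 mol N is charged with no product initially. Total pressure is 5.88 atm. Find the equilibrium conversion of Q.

Let X = conversion of Q (basis 1 mol Q); extent of reaction ξ = X.
Mole table: n_Q = 1 − X; n_N = 3 − 3X; n_M = 2X.
Summing: n_T = 4 − 2X.
With p_i = (n_i/n_T)P, K = p_M^2 / (p_Q p_N^3).
Substituting and setting equal to 13.8 atm^-2 gives a polynomial in X; the root in (0,1) is X = 0.815.

X = 0.815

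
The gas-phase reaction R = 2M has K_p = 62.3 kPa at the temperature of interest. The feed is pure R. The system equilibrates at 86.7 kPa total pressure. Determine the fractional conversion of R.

X = 0.390

Basis: 1 mol R initially; let X = conversion of R. Extent ξ = X.
Species balance: n_R = 1 − X; n_M = 2X.
n_T = Σnᵢ = 1 + X.
With p_i = (n_i/n_T)P, K_p = p_M^2 / (p_R).
Substituting and setting equal to 62.3 kPa gives a polynomial in X; the root in (0,1) is X = 0.390.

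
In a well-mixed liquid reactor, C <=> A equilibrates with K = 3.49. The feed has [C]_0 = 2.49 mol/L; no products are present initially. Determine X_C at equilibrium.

Let X = conversion of C; extent ξ = 2.49·X mol/L.
Concentrations: [C] = 2.49 − 2.49X; [A] = 2.49X.
K = [A] / ([C]).
Solving K = 3.49 for X ∈ (0,1): X = 0.777.

X = 0.777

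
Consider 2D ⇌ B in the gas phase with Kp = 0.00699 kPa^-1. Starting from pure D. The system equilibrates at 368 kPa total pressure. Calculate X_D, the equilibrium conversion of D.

Take 1 mol D as basis and let X be its fractional conversion, so ξ = 0.5X.
Species balance: n_D = 1 − X; n_B = 0.5X.
Summing: n_T = 1 − 0.5X.
With p_i = (n_i/n_T)P, Kp = p_B / (p_D^2).
This yields a degree-2 equation in X; solving on (0,1), X = 0.702.

X = 0.702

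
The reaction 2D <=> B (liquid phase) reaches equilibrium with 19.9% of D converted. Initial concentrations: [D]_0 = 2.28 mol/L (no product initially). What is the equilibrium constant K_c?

Let X = conversion of D.
Concentrations: [D] = 2.28 − 2.28X; [B] = 1.14X.
At X = 0.199: [D] = 1.83, [B] = 0.227.
K_c = [B] / ([D]^2) = 0.068 L/mol.

K_c = 0.068 L/mol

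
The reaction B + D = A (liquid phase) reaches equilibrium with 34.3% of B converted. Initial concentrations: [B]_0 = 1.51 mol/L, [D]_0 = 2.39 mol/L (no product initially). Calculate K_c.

Let X = conversion of B.
Concentrations: [B] = 1.51 − 1.51X; [D] = 2.39 − 1.51X; [A] = 1.51X.
At X = 0.343: [B] = 0.992, [D] = 1.87, [A] = 0.518.
K_c = [A] / ([B] [D]) = 0.279 L/mol.

K_c = 0.279 L/mol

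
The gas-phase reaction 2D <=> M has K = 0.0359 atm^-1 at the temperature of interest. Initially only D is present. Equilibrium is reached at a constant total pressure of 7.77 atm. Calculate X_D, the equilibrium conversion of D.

Take 1 mol D as basis and let X be its fractional conversion, so ξ = 0.5X.
Moles: n_D = 1 − X; n_M = 0.5X.
Summing: n_T = 1 − 0.5X.
Mole fractions y_i = n_i/n_T; K = p_M / (p_D^2) with p_i = y_i·P.
Setting this equal to 0.0359 atm^-1 and taking the physical root (0 < X < 1) gives X = 0.313.

X = 0.313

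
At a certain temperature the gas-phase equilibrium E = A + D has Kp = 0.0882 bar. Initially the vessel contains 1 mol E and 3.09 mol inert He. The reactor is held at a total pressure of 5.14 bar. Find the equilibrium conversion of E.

X = 0.238

Let X = conversion of E (basis 1 mol E); extent of reaction ξ = X.
At extent ξ: n_E = 1 − X; n_A = X; n_D = X; n_I = 3.09 (inert).
n_T = Σnᵢ = 4.09 + X.
With p_i = (n_i/n_T)P, Kp = p_A p_D / (p_E).
Setting this equal to 0.0882 bar and taking the physical root (0 < X < 1) gives X = 0.238.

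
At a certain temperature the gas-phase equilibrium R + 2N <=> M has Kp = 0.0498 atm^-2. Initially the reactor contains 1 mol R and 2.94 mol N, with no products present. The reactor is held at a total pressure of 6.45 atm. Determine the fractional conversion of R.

Let X = conversion of R (basis 1 mol R); extent of reaction ξ = X.
Mole table: n_R = 1 − X; n_N = 2.94 − 2X; n_M = X.
n_T = Σnᵢ = 3.94 − 2X.
y_i = n_i/n_T, p_i = y_i·P. Kp = p_M / (p_R p_N^2).
Substituting and setting equal to 0.0498 atm^-2 gives a polynomial in X; the root in (0,1) is X = 0.478.

X = 0.478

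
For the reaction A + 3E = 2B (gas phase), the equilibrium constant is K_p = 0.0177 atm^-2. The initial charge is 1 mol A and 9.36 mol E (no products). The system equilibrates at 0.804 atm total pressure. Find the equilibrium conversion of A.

Let X = conversion of A (basis 1 mol A); extent of reaction ξ = X.
Moles: n_A = 1 − X; n_E = 9.36 − 3X; n_B = 2X.
Total moles n_T = 10.4 − 2X.
y_i = n_i/n_T, p_i = y_i·P. K_p = p_B^2 / (p_A p_E^3).
Equating to 0.0177 atm^-2 and solving on 0 < X < 1: X = 0.132.

X = 0.132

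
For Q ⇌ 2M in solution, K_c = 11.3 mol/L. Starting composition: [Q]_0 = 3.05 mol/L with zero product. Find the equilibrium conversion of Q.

Let X = conversion of Q; extent ξ = 3.05·X mol/L.
Concentrations: [Q] = 3.05 − 3.05X; [M] = 6.1X.
K_c = [M]^2 / ([Q]).
This equals 11.3 at X = 0.605 (the root in 0 < X < 1).

X = 0.605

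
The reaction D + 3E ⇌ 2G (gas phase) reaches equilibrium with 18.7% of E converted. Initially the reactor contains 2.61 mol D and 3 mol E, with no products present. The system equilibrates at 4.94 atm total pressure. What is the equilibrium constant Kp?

Kp = 0.00447 atm^-2

Take 3 mol E as basis and let X be its fractional conversion, so ξ = X.
Moles: n_D = 2.61 − X; n_E = 3 − 3X; n_G = 2X.
n_T = Σnᵢ = 5.61 − 2X.
At X = 0.187: n_D = 2.42, n_E = 2.44, n_G = 0.374, n_T = 5.24.
p_i = (n_i/n_T)·P. Kp = p_G^2 / (p_D p_E^3) = 0.00447 atm^-2.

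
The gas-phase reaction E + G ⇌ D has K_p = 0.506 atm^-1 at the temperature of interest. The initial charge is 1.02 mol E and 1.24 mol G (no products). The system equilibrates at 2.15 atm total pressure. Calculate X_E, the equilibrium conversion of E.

Basis: 1.02 mol E initially; let X = conversion of E. Extent ξ = 1.02X.
At extent ξ: n_E = 1.02 − 1.02X; n_G = 1.24 − 1.02X; n_D = 1.02X.
Total moles n_T = 2.26 − 1.02X.
Mole fractions y_i = n_i/n_T; K_p = p_D / (p_E p_G) with p_i = y_i·P.
Equating to 0.506 atm^-1 and solving on 0 < X < 1: X = 0.337.

X = 0.337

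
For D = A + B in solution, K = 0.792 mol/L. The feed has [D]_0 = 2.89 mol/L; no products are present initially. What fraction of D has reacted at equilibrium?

X = 0.404

Let X = conversion of D; extent ξ = 2.89·X mol/L.
Concentrations: [D] = 2.89 − 2.89X; [A] = 2.89X; [B] = 2.89X.
K = [A] [B] / ([D]).
Solving K = 0.792 for X ∈ (0,1): X = 0.404.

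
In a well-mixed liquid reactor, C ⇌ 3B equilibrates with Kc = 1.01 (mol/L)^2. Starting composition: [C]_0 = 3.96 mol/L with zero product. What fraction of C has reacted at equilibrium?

X = 0.128

Let X = conversion of C; extent ξ = 3.96·X mol/L.
Concentrations: [C] = 3.96 − 3.96X; [B] = 11.9X.
Kc = [B]^3 / ([C]).
Setting equal to 1.01 and solving for X on (0,1) gives X = 0.128.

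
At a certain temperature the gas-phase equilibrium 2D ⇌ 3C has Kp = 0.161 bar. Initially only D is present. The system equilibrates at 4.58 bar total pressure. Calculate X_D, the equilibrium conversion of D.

X = 0.195

Let X = conversion of D (basis 1 mol D); extent of reaction ξ = 0.5X.
Moles: n_D = 1 − X; n_C = 1.5X.
Summing: n_T = 1 + 0.5X.
y_i = n_i/n_T, p_i = y_i·P. Kp = p_C^3 / (p_D^2).
Setting this equal to 0.161 bar and taking the physical root (0 < X < 1) gives X = 0.195.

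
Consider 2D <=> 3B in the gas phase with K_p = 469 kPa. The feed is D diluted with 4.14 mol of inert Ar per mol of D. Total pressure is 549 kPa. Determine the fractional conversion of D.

X = 0.602

Take 1 mol D as basis and let X be its fractional conversion, so ξ = 0.5X.
At extent ξ: n_D = 1 − X; n_B = 1.5X; n_I = 4.14 (inert).
Total moles n_T = 5.14 + 0.5X.
y_i = n_i/n_T, p_i = y_i·P. K_p = p_B^3 / (p_D^2).
Equating to 469 kPa and solving on 0 < X < 1: X = 0.602.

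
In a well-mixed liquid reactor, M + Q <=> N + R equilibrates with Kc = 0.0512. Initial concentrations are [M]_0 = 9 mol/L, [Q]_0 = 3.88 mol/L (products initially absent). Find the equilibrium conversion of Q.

Let X = conversion of Q; extent ξ = 3.88·X mol/L.
Concentrations: [M] = 9 − 3.88X; [Q] = 3.88 − 3.88X; [N] = 3.88X; [R] = 3.88X.
Kc = [N] [R] / ([M] [Q]).
Equating to 0.0512: the physical root is X = 0.275.

X = 0.275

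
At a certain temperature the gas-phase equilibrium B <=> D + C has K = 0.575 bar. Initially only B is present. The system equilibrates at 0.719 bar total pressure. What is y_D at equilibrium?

Let X = conversion of B (basis 1 mol B); extent of reaction ξ = X.
At extent ξ: n_B = 1 − X; n_D = X; n_C = X.
n_T = Σnᵢ = 1 + X.
With p_i = (n_i/n_T)P, K = p_D p_C / (p_B).
Setting this equal to 0.575 bar and taking the physical root (0 < X < 1) gives X = 0.667.
Then n_D = 0.667, n_T = 1.67, so y_D = 0.400.

y_D = 0.400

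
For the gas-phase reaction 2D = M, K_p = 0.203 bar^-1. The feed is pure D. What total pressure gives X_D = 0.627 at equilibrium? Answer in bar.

P = 7.62 bar

Let X = conversion of D (basis 1 mol D); extent of reaction ξ = 0.5X.
Species balance: n_D = 1 − X; n_M = 0.5X.
Summing: n_T = 1 − 0.5X.
K_p = p_M / (p_D^2) with p_i = (n_i/n_T)·P.
At X = 0.627: the mole-fraction product g(X) = Π y_i^ν_i = 1.547. Since K_p = g(X)·P^{-1}, P = (g/K_p)^(1/1) = (1.547/0.203)^(1/1) = 7.62 bar.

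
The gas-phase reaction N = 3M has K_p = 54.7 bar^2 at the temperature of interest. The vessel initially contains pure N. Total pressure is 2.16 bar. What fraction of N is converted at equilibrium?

X = 0.818

Let X = conversion of N (basis 1 mol N); extent of reaction ξ = X.
At extent ξ: n_N = 1 − X; n_M = 3X.
n_T = Σnᵢ = 1 + 2X.
With p_i = (n_i/n_T)P, K_p = p_M^3 / (p_N).
This yields a degree-3 equation in X; solving on (0,1), X = 0.818.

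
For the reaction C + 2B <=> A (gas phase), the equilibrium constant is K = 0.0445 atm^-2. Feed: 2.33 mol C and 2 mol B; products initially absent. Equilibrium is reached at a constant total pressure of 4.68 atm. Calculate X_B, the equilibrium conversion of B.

X = 0.287

Take 2 mol B as basis and let X be its fractional conversion, so ξ = X.
Species balance: n_C = 2.33 − X; n_B = 2 − 2X; n_A = X.
Summing: n_T = 4.33 − 2X.
Mole fractions y_i = n_i/n_T; K = p_A / (p_C p_B^2) with p_i = y_i·P.
Substituting and setting equal to 0.0445 atm^-2 gives a polynomial in X; the root in (0,1) is X = 0.287.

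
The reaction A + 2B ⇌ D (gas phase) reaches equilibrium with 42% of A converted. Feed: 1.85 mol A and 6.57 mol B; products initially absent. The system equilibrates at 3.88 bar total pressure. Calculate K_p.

K_p = 0.0901 bar^-2

Take 1.85 mol A as basis and let X be its fractional conversion, so ξ = 1.85X.
Mole table: n_A = 1.85 − 1.85X; n_B = 6.57 − 3.7X; n_D = 1.85X.
Summing: n_T = 8.42 − 3.7X.
At X = 0.42: n_A = 1.07, n_B = 5.02, n_D = 0.777, n_T = 6.87.
p_i = (n_i/n_T)·P. K_p = p_D / (p_A p_B^2) = 0.0901 bar^-2.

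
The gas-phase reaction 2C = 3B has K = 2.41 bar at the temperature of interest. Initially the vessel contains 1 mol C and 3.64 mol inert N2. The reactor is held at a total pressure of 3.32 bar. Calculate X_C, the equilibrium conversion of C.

Take 1 mol C as basis and let X be its fractional conversion, so ξ = 0.5X.
Species balance: n_C = 1 − X; n_B = 1.5X; n_I = 3.64 (inert).
n_T = Σnᵢ = 4.64 + 0.5X.
Mole fractions y_i = n_i/n_T; K = p_B^3 / (p_C^2) with p_i = y_i·P.
Substituting and setting equal to 2.41 bar gives a polynomial in X; the root in (0,1) is X = 0.576.

X = 0.576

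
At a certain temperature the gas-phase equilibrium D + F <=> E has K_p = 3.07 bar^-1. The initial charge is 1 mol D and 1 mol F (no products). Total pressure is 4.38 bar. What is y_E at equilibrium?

Let X = conversion of D (basis 1 mol D); extent of reaction ξ = X.
Mole table: n_D = 1 − X; n_F = 1 − X; n_E = X.
n_T = Σnᵢ = 2 − X.
y_i = n_i/n_T, p_i = y_i·P. K_p = p_E / (p_D p_F).
Setting this equal to 3.07 bar^-1 and taking the physical root (0 < X < 1) gives X = 0.737.
Then n_E = 0.737, n_T = 1.26, so y_E = 0.583.

y_E = 0.583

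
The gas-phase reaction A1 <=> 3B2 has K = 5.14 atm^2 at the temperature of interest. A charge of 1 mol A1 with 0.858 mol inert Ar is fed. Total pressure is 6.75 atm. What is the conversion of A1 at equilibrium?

Basis: 1 mol A1 initially; let X = conversion of A1. Extent ξ = X.
Mole table: n_A1 = 1 − X; n_B2 = 3X; n_I = 0.858 (inert).
Total moles n_T = 1.86 + 2X.
Mole fractions y_i = n_i/n_T; K = p_B2^3 / (p_A1) with p_i = y_i·P.
Substituting and setting equal to 5.14 atm^2 gives a polynomial in X; the root in (0,1) is X = 0.260.

X = 0.260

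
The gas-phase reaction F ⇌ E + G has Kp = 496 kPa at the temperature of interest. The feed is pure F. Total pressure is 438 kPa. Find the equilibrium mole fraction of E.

y_E = 0.422

Let X = conversion of F (basis 1 mol F); extent of reaction ξ = X.
Mole table: n_F = 1 − X; n_E = X; n_G = X.
n_T = Σnᵢ = 1 + X.
Mole fractions y_i = n_i/n_T; Kp = p_E p_G / (p_F) with p_i = y_i·P.
This yields a degree-2 equation in X; solving on (0,1), X = 0.729.
Then n_E = 0.729, n_T = 1.73, so y_E = 0.422.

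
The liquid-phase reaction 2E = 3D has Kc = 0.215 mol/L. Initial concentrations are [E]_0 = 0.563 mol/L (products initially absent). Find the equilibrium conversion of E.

Let X = conversion of E; extent ξ = 0.563X/2 mol/L.
Concentrations: [E] = 0.563 − 0.563X; [D] = 0.844X.
Kc = [D]^3 / ([E]^2).
This equals 0.215 at X = 0.359 (the root in 0 < X < 1).

X = 0.359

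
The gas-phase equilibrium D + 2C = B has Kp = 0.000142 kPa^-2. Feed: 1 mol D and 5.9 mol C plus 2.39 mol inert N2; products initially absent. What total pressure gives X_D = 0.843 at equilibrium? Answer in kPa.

Take 1 mol D as basis and let X be its fractional conversion, so ξ = X.
Species balance: n_D = 1 − X; n_C = 5.9 − 2X; n_B = X; n_I = 2.39 (inert).
Total moles n_T = 9.29 − 2X.
Kp = p_B / (p_D p_C^2) with p_i = (n_i/n_T)·P.
At X = 0.843: the mole-fraction product g(X) = Π y_i^ν_i = 17.48. Since Kp = g(X)·P^{-2}, P = (g/Kp)^(1/2) = (17.48/0.000142)^(1/2) = 351 kPa.

P = 351 kPa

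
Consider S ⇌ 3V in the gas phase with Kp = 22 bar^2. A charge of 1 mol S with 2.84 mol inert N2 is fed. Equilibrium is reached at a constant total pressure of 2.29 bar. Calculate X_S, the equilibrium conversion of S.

Let X = conversion of S (basis 1 mol S); extent of reaction ξ = X.
Mole table: n_S = 1 − X; n_V = 3X; n_I = 2.84 (inert).
n_T = Σnᵢ = 3.84 + 2X.
Mole fractions y_i = n_i/n_T; Kp = p_V^3 / (p_S) with p_i = y_i·P.
Setting this equal to 22 bar^2 and taking the physical root (0 < X < 1) gives X = 0.866.

X = 0.866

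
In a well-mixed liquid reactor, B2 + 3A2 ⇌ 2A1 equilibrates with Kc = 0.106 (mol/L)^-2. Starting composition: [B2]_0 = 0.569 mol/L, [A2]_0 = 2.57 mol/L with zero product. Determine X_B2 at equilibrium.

X = 0.417

Let X = conversion of B2; extent ξ = 0.569·X mol/L.
Concentrations: [B2] = 0.569 − 0.569X; [A2] = 2.57 − 1.71X; [A1] = 1.14X.
Kc = [A1]^2 / ([B2] [A2]^3).
Setting equal to 0.106 and solving for X on (0,1) gives X = 0.417.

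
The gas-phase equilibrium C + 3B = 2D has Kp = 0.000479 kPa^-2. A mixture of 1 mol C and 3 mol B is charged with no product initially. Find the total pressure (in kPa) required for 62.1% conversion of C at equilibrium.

P = 210 kPa

Let X = conversion of C (basis 1 mol C); extent of reaction ξ = X.
Mole table: n_C = 1 − X; n_B = 3 − 3X; n_D = 2X.
Summing: n_T = 4 − 2X.
Kp = p_D^2 / (p_C p_B^3) with p_i = (n_i/n_T)·P.
At X = 0.621: the mole-fraction product g(X) = Π y_i^ν_i = 21.06. Since Kp = g(X)·P^{-2}, P = (g/Kp)^(1/2) = (21.06/0.000479)^(1/2) = 210 kPa.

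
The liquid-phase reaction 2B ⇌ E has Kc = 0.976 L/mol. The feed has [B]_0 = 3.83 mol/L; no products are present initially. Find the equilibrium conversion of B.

Let X = conversion of B; extent ξ = 3.83X/2 mol/L.
Concentrations: [B] = 3.83 − 3.83X; [E] = 1.92X.
Kc = [E] / ([B]^2).
Equating to 0.976 L/mol: the physical root is X = 0.695.

X = 0.695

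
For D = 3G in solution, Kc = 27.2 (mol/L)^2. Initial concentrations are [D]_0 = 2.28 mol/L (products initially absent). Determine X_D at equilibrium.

Let X = conversion of D; extent ξ = 2.28·X mol/L.
Concentrations: [D] = 2.28 − 2.28X; [G] = 6.84X.
Kc = [G]^3 / ([D]).
This equals 27.2 at X = 0.469 (the root in 0 < X < 1).

X = 0.469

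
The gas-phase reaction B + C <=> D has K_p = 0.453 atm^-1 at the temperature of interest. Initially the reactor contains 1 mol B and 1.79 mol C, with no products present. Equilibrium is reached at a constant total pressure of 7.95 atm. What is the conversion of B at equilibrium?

X = 0.657

Basis: 1 mol B initially; let X = conversion of B. Extent ξ = X.
Moles: n_B = 1 − X; n_C = 1.79 − X; n_D = X.
Summing: n_T = 2.79 − X.
With p_i = (n_i/n_T)P, K_p = p_D / (p_B p_C).
Setting this equal to 0.453 atm^-1 and taking the physical root (0 < X < 1) gives X = 0.657.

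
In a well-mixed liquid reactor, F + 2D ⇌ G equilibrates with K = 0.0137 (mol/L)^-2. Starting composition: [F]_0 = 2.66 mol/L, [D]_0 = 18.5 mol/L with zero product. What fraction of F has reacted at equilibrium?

Let X = conversion of F; extent ξ = 2.66·X mol/L.
Concentrations: [F] = 2.66 − 2.66X; [D] = 18.5 − 5.32X; [G] = 2.66X.
K = [G] / ([F] [D]^2).
Setting equal to 0.0137 and solving for X on (0,1) gives X = 0.743.

X = 0.743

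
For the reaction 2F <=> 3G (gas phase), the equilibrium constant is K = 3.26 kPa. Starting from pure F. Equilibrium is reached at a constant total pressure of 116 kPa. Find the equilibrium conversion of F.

Basis: 1 mol F initially; let X = conversion of F. Extent ξ = 0.5X.
Species balance: n_F = 1 − X; n_G = 1.5X.
Total moles n_T = 1 + 0.5X.
y_i = n_i/n_T, p_i = y_i·P. K = p_G^3 / (p_F^2).
Substituting and setting equal to 3.26 kPa gives a polynomial in X; the root in (0,1) is X = 0.182.

X = 0.182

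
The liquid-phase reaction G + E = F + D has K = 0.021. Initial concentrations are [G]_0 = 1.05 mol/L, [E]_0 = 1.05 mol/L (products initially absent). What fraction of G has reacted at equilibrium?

Let X = conversion of G; extent ξ = 1.05·X mol/L.
Concentrations: [G] = 1.05 − 1.05X; [E] = 1.05 − 1.05X; [F] = 1.05X; [D] = 1.05X.
K = [F] [D] / ([G] [E]).
Solving K = 0.021 for X ∈ (0,1): X = 0.127.

X = 0.127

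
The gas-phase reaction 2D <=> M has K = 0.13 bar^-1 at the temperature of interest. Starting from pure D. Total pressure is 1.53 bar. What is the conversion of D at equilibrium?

Take 1 mol D as basis and let X be its fractional conversion, so ξ = 0.5X.
Moles: n_D = 1 − X; n_M = 0.5X.
Summing: n_T = 1 − 0.5X.
With p_i = (n_i/n_T)P, K = p_M / (p_D^2).
Setting this equal to 0.13 bar^-1 and taking the physical root (0 < X < 1) gives X = 0.254.

X = 0.254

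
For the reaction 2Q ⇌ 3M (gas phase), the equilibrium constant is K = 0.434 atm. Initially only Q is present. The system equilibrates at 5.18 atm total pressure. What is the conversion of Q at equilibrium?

Take 1 mol Q as basis and let X be its fractional conversion, so ξ = 0.5X.
Species balance: n_Q = 1 − X; n_M = 1.5X.
Total moles n_T = 1 + 0.5X.
Mole fractions y_i = n_i/n_T; K = p_M^3 / (p_Q^2) with p_i = y_i·P.
Equating to 0.434 atm and solving on 0 < X < 1: X = 0.250.

X = 0.250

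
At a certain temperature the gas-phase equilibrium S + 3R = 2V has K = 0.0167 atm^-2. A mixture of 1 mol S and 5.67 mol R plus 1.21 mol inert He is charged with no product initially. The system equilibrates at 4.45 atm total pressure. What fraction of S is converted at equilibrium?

Let X = conversion of S (basis 1 mol S); extent of reaction ξ = X.
Moles: n_S = 1 − X; n_R = 5.67 − 3X; n_V = 2X; n_I = 1.21 (inert).
Summing: n_T = 7.88 − 2X.
Mole fractions y_i = n_i/n_T; K = p_V^2 / (p_S p_R^3) with p_i = y_i·P.
Substituting and setting equal to 0.0167 atm^-2 gives a polynomial in X; the root in (0,1) is X = 0.330.

X = 0.330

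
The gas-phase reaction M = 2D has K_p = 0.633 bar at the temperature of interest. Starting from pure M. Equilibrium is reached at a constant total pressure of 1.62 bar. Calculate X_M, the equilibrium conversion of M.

X = 0.298

Take 1 mol M as basis and let X be its fractional conversion, so ξ = X.
Species balance: n_M = 1 − X; n_D = 2X.
Summing: n_T = 1 + X.
With p_i = (n_i/n_T)P, K_p = p_D^2 / (p_M).
Equating to 0.633 bar and solving on 0 < X < 1: X = 0.298.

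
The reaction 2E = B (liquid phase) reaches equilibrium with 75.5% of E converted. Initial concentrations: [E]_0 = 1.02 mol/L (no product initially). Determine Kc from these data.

Let X = conversion of E.
Concentrations: [E] = 1.02 − 1.02X; [B] = 0.51X.
At X = 0.755: [E] = 0.25, [B] = 0.385.
Kc = [B] / ([E]^2) = 6.17 L/mol.

Kc = 6.17 L/mol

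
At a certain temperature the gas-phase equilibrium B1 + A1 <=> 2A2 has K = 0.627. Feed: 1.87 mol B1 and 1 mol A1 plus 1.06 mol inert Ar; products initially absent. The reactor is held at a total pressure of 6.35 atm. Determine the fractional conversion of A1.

X = 0.380

Take 1 mol A1 as basis and let X be its fractional conversion, so ξ = X.
Species balance: n_B1 = 1.87 − X; n_A1 = 1 − X; n_A2 = 2X; n_I = 1.06 (inert).
n_T stays at 3.93 (no change in mole number).
With p_i = (n_i/n_T)P, K = p_A2^2 / (p_B1 p_A1).
This yields a degree-2 equation in X; solving on (0,1), X = 0.380.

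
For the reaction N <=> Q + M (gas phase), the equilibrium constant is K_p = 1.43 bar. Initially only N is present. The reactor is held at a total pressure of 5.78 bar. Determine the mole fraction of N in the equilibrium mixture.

y_N = 0.384

Take 1 mol N as basis and let X be its fractional conversion, so ξ = X.
Moles: n_N = 1 − X; n_Q = X; n_M = X.
n_T = Σnᵢ = 1 + X.
Mole fractions y_i = n_i/n_T; K_p = p_Q p_M / (p_N) with p_i = y_i·P.
Equating to 1.43 bar and solving on 0 < X < 1: X = 0.445.
Then n_N = 0.555, n_T = 1.45, so y_N = 0.384.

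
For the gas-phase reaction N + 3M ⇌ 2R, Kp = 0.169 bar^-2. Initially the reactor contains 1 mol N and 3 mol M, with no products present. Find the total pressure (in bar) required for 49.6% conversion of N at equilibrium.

P = 5.5 bar

Take 1 mol N as basis and let X be its fractional conversion, so ξ = X.
Species balance: n_N = 1 − X; n_M = 3 − 3X; n_R = 2X.
Total moles n_T = 4 − 2X.
Kp = p_R^2 / (p_N p_M^3) with p_i = (n_i/n_T)·P.
At X = 0.496: the mole-fraction product g(X) = Π y_i^ν_i = 5.111. Since Kp = g(X)·P^{-2}, P = (g/Kp)^(1/2) = (5.111/0.169)^(1/2) = 5.5 bar.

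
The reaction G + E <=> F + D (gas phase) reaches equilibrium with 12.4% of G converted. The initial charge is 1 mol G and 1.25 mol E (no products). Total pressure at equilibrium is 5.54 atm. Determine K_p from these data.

Take 1 mol G as basis and let X be its fractional conversion, so ξ = X.
Species balance: n_G = 1 − X; n_E = 1.25 − X; n_F = X; n_D = X.
Since Δν = 0, n_T = 2.25 throughout.
At X = 0.124: n_G = 0.876, n_E = 1.13, n_F = 0.124, n_D = 0.124, n_T = 2.25.
p_i = (n_i/n_T)·P. K_p = p_F p_D / (p_G p_E) = 0.0156.

K_p = 0.0156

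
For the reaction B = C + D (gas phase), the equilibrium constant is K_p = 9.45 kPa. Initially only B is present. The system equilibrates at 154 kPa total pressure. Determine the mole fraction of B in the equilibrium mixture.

Take 1 mol B as basis and let X be its fractional conversion, so ξ = X.
Moles: n_B = 1 − X; n_C = X; n_D = X.
n_T = Σnᵢ = 1 + X.
With p_i = (n_i/n_T)P, K_p = p_C p_D / (p_B).
Substituting and setting equal to 9.45 kPa gives a polynomial in X; the root in (0,1) is X = 0.240.
Then n_B = 0.76, n_T = 1.24, so y_B = 0.612.

y_B = 0.612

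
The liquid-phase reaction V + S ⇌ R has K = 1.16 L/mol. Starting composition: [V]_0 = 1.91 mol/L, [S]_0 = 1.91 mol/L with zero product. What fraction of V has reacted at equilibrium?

Let X = conversion of V; extent ξ = 1.91·X mol/L.
Concentrations: [V] = 1.91 − 1.91X; [S] = 1.91 − 1.91X; [R] = 1.91X.
K = [R] / ([V] [S]).
Solving K = 1.16 for X ∈ (0,1): X = 0.517.

X = 0.517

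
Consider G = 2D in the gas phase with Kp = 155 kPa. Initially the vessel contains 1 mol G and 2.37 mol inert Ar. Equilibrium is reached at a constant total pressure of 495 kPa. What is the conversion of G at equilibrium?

X = 0.416

Basis: 1 mol G initially; let X = conversion of G. Extent ξ = X.
Species balance: n_G = 1 − X; n_D = 2X; n_I = 2.37 (inert).
Summing: n_T = 3.37 + X.
Mole fractions y_i = n_i/n_T; Kp = p_D^2 / (p_G) with p_i = y_i·P.
Equating to 155 kPa and solving on 0 < X < 1: X = 0.416.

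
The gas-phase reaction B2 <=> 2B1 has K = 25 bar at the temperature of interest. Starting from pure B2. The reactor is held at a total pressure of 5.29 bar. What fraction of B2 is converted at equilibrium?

X = 0.736

Take 1 mol B2 as basis and let X be its fractional conversion, so ξ = X.
At extent ξ: n_B2 = 1 − X; n_B1 = 2X.
Total moles n_T = 1 + X.
y_i = n_i/n_T, p_i = y_i·P. K = p_B1^2 / (p_B2).
Setting this equal to 25 bar and taking the physical root (0 < X < 1) gives X = 0.736.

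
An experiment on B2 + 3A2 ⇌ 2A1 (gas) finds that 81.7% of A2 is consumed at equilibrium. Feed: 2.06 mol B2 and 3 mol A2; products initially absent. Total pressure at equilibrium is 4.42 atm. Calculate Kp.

Basis: 3 mol A2 initially; let X = conversion of A2. Extent ξ = X.
Species balance: n_B2 = 2.06 − X; n_A2 = 3 − 3X; n_A1 = 2X.
Total moles n_T = 5.06 − 2X.
At X = 0.817: n_B2 = 1.24, n_A2 = 0.549, n_A1 = 1.63, n_T = 3.43.
p_i = (n_i/n_T)·P. Kp = p_A1^2 / (p_B2 p_A2^3) = 7.8 atm^-2.

Kp = 7.8 atm^-2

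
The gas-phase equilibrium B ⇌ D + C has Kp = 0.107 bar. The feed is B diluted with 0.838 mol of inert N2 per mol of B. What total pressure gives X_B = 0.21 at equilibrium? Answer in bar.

Basis: 1 mol B initially; let X = conversion of B. Extent ξ = X.
At extent ξ: n_B = 1 − X; n_D = X; n_C = X; n_I = 0.838 (inert).
Total moles n_T = 1.84 + X.
Kp = p_D p_C / (p_B) with p_i = (n_i/n_T)·P.
At X = 0.21: the mole-fraction product g(X) = Π y_i^ν_i = 0.02726. Since Kp = g(X)·P^{1}, P = (Kp/g)^(1/1) = (0.107/0.02726)^(1/1) = 3.93 bar.

P = 3.93 bar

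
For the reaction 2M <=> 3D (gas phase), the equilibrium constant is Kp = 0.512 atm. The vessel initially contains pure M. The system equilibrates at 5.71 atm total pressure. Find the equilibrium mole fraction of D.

Take 1 mol M as basis and let X be its fractional conversion, so ξ = 0.5X.
At extent ξ: n_M = 1 − X; n_D = 1.5X.
Total moles n_T = 1 + 0.5X.
With p_i = (n_i/n_T)P, Kp = p_D^3 / (p_M^2).
Substituting and setting equal to 0.512 atm gives a polynomial in X; the root in (0,1) is X = 0.255.
Then n_D = 0.383, n_T = 1.13, so y_D = 0.339.

y_D = 0.339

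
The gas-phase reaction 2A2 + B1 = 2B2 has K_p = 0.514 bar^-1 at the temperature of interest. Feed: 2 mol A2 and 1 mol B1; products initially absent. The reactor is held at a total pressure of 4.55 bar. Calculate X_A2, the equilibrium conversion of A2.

X = 0.420

Take 2 mol A2 as basis and let X be its fractional conversion, so ξ = X.
Mole table: n_A2 = 2 − 2X; n_B1 = 1 − X; n_B2 = 2X.
Total moles n_T = 3 − X.
y_i = n_i/n_T, p_i = y_i·P. K_p = p_B2^2 / (p_A2^2 p_B1).
Substituting and setting equal to 0.514 bar^-1 gives a polynomial in X; the root in (0,1) is X = 0.420.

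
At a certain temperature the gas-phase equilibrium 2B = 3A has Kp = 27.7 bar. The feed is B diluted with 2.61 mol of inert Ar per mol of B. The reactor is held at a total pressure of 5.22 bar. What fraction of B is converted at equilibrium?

X = 0.744

Let X = conversion of B (basis 1 mol B); extent of reaction ξ = 0.5X.
Species balance: n_B = 1 − X; n_A = 1.5X; n_I = 2.61 (inert).
Total moles n_T = 3.61 + 0.5X.
y_i = n_i/n_T, p_i = y_i·P. Kp = p_A^3 / (p_B^2).
Setting this equal to 27.7 bar and taking the physical root (0 < X < 1) gives X = 0.744.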